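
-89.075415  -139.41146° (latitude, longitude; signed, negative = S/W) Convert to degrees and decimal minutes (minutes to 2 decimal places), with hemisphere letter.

Latitude is negative → S; |value| = 89.075415
Lat: 89° + 0.075415 × 60 = 89° 4.5249′
Longitude is negative → W; |value| = 139.411460
Longitude: fractional part 0.411460 → 24.6876 minutes

89° 4.52′ S, 139° 24.69′ W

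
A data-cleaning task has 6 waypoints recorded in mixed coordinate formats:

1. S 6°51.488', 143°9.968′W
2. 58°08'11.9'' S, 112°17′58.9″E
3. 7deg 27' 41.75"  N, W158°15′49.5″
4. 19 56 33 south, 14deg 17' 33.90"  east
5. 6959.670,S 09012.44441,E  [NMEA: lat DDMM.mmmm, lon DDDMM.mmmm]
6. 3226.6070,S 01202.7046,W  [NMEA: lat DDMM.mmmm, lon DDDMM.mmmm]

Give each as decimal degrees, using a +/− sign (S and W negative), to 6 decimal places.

1. -6.858133, -143.166133
2. -58.136639, 112.299694
3. 7.461597, -158.263750
4. -19.942500, 14.292750
5. -69.994500, 90.207407
6. -32.443450, -12.045077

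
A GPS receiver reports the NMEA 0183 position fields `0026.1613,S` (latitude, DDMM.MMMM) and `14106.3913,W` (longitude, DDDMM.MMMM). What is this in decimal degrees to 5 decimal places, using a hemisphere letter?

0.43602° S, 141.10652° W

φ: split at 2 digits → 00° and 26.1613′; 0 + 26.1613/60 = 0.436022
λ: split at 3 digits → 141° and 6.3913′; 141 + 6.3913/60 = 141.106522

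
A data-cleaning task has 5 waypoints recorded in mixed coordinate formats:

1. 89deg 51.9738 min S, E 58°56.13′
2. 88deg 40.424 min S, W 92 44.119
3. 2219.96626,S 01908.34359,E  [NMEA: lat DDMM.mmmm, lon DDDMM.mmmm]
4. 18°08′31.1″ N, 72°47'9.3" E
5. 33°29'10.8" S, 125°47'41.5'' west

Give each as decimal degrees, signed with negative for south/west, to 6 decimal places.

1. -89.866230, 58.935500
2. -88.673733, -92.735317
3. -22.332771, 19.139060
4. 18.141972, 72.785917
5. -33.486333, -125.794861

Point 1:
  φ: 89 + 51.9738/60 = 89.8662300
  S ⇒ negate
  λ: 56.13′ = 0.935500°; total 58.9355000
  E ⇒ keep positive
Point 2:
  φ: 40.424′ = 0.673733°; total 88.6737333
  S → negative
  Longitude: 44.119′ = 0.735317°; total 92.7353167
  W ⇒ negate
Point 3:
  φ: degrees = first 2 digits = 22, minutes = 19.96626; 22 + 19.96626/60 = 22.3327710
  S → negative
  λ: degrees = first 3 digits = 19, minutes = 8.34359; 19 + 8.34359/60 = 19.1390598
  E ⇒ keep positive
Point 4:
  Latitude: 8′ + 31.1″ = 8.51833′; 18 + 8.51833/60 = 18.1419722
  N → positive
  Lon: 72 + 47/60 + 9.3/3600 = 72.7859167
  E → positive
Point 5:
  Latitude: 33 + 29/60 + 10.8/3600 = 33.4863333
  hemisphere S, so the sign is −
  Longitude: 125 + 47/60 + 41.5/3600 = 125.7948611
  W → negative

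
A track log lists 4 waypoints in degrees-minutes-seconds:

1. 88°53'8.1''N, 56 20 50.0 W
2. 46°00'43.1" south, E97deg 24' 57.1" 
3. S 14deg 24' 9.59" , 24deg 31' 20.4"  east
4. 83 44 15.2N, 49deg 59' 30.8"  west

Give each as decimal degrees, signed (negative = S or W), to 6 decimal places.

1. 88.885583, -56.347222
2. -46.011972, 97.415861
3. -14.402664, 24.522333
4. 83.737556, -49.991889

Point 1:
  φ: 88 + 53/60 + 8.1/3600 = 88.8855833
  N ⇒ keep positive
  λ: 56 + 20/60 + 50/3600 = 56.3472222
  hemisphere W, so the sign is −
Point 2:
  Lat: 46 + 0/60 + 43.1/3600 = 46.0119722
  hemisphere S, so the sign is −
  λ: 24′ + 57.1″ = 24.95167′; 97 + 24.95167/60 = 97.4158611
  E → positive
Point 3:
  φ: 24′ + 9.59″ = 24.15983′; 14 + 24.15983/60 = 14.4026639
  hemisphere S, so the sign is −
  Longitude: 24° + 31/60 + 20.4/3600 = 24 + 0.516667 + 0.005667 = 24.5223333
  E ⇒ keep positive
Point 4:
  φ: 83 + 44/60 + 15.2/3600 = 83.7375556
  N ⇒ keep positive
  Longitude: 59′ + 30.8″ = 59.51333′; 49 + 59.51333/60 = 49.9918889
  hemisphere W, so the sign is −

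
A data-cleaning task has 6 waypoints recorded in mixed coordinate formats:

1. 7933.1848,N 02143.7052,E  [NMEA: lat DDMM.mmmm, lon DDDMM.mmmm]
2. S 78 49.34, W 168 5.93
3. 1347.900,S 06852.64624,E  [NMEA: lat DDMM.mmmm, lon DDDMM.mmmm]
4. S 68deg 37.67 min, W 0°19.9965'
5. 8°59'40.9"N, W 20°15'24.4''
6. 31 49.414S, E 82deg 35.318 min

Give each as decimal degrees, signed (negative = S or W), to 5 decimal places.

1. 79.55308, 21.72842
2. -78.82233, -168.09883
3. -13.79833, 68.87744
4. -68.62783, -0.33328
5. 8.99469, -20.25678
6. -31.82357, 82.58863

Point 1:
  φ: split at 2 digits → 79° and 33.1848′; 79 + 33.1848/60 = 79.553080
  N → positive
  λ: split at 3 digits → 021° and 43.7052′; 21 + 43.7052/60 = 21.728420
  E ⇒ keep positive
Point 2:
  φ: 49.34′ = 0.822333°; total 78.822333
  S ⇒ negate
  Longitude: 168 + 5.93/60 = 168.098833
  hemisphere W, so the sign is −
Point 3:
  Latitude: degrees = first 2 digits = 13, minutes = 47.9; 13 + 47.9/60 = 13.798333
  S ⇒ negate
  Lon: degrees = first 3 digits = 68, minutes = 52.64624; 68 + 52.64624/60 = 68.877437
  E ⇒ keep positive
Point 4:
  φ: 37.67′ = 0.627833°; total 68.627833
  S ⇒ negate
  Lon: 0 + 19.9965/60 = 0.333275
  W ⇒ negate
Point 5:
  Latitude: 59′ + 40.9″ = 59.68167′; 8 + 59.68167/60 = 8.994694
  N → positive
  Lon: 15′ + 24.4″ = 15.40667′; 20 + 15.40667/60 = 20.256778
  hemisphere W, so the sign is −
Point 6:
  Latitude: 49.414′ = 0.823567°; total 31.823567
  S ⇒ negate
  Longitude: 35.318′ = 0.588633°; total 82.588633
  E ⇒ keep positive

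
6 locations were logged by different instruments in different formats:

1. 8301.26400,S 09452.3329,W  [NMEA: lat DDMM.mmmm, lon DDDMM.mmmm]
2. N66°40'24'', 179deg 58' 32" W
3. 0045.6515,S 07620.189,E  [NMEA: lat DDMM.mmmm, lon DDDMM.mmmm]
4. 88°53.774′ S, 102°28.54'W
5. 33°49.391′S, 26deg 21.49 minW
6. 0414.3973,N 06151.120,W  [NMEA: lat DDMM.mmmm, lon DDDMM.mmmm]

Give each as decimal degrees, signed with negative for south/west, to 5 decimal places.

1. -83.02107, -94.87222
2. 66.67333, -179.97556
3. -0.76086, 76.33648
4. -88.89623, -102.47567
5. -33.82318, -26.35817
6. 4.23996, -61.85200

Point 1:
  Lat: split at 2 digits → 83° and 1.264′; 83 + 1.264/60 = 83.021067
  hemisphere S, so the sign is −
  λ: split at 3 digits → 094° and 52.3329′; 94 + 52.3329/60 = 94.872215
  W ⇒ negate
Point 2:
  φ: 66 + 40/60 + 24/3600 = 66.673333
  N ⇒ keep positive
  λ: 179° + 58/60 + 32/3600 = 179 + 0.966667 + 0.008889 = 179.975556
  W → negative
Point 3:
  φ: split at 2 digits → 00° and 45.6515′; 0 + 45.6515/60 = 0.760858
  S → negative
  Longitude: split at 3 digits → 076° and 20.189′; 76 + 20.189/60 = 76.336483
  E ⇒ keep positive
Point 4:
  Lat: 88 + 53.774/60 = 88.896233
  S → negative
  Longitude: 102 + 28.54/60 = 102.475667
  W ⇒ negate
Point 5:
  Lat: 49.391′ = 0.823183°; total 33.823183
  S ⇒ negate
  Lon: 26 + 21.49/60 = 26.358167
  hemisphere W, so the sign is −
Point 6:
  φ: degrees = first 2 digits = 4, minutes = 14.3973; 4 + 14.3973/60 = 4.239955
  N ⇒ keep positive
  λ: split at 3 digits → 061° and 51.12′; 61 + 51.12/60 = 61.852000
  hemisphere W, so the sign is −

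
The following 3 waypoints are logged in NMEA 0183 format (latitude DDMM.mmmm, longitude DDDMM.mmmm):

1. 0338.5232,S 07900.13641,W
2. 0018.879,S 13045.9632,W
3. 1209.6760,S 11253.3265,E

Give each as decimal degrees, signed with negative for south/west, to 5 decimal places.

Point 1:
  Latitude: split at 2 digits → 03° and 38.5232′; 3 + 38.5232/60 = 3.642053
  hemisphere S, so the sign is −
  Longitude: degrees = first 3 digits = 79, minutes = 0.13641; 79 + 0.13641/60 = 79.002274
  W ⇒ negate
Point 2:
  φ: degrees = first 2 digits = 0, minutes = 18.879; 0 + 18.879/60 = 0.314650
  S ⇒ negate
  Longitude: degrees = first 3 digits = 130, minutes = 45.9632; 130 + 45.9632/60 = 130.766053
  hemisphere W, so the sign is −
Point 3:
  φ: degrees = first 2 digits = 12, minutes = 9.676; 12 + 9.676/60 = 12.161267
  S → negative
  Longitude: split at 3 digits → 112° and 53.3265′; 112 + 53.3265/60 = 112.888775
  E → positive

1. -3.64205, -79.00227
2. -0.31465, -130.76605
3. -12.16127, 112.88878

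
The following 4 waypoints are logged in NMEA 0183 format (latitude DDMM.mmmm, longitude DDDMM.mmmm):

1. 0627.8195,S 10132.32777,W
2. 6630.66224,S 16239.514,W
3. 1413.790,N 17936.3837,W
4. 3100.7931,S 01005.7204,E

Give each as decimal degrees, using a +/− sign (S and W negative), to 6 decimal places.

Point 1:
  φ: degrees = first 2 digits = 6, minutes = 27.8195; 6 + 27.8195/60 = 6.4636583
  S → negative
  Longitude: degrees = first 3 digits = 101, minutes = 32.32777; 101 + 32.32777/60 = 101.5387962
  W → negative
Point 2:
  Latitude: degrees = first 2 digits = 66, minutes = 30.66224; 66 + 30.66224/60 = 66.5110373
  S ⇒ negate
  λ: split at 3 digits → 162° and 39.514′; 162 + 39.514/60 = 162.6585667
  W → negative
Point 3:
  Lat: degrees = first 2 digits = 14, minutes = 13.79; 14 + 13.79/60 = 14.2298333
  N ⇒ keep positive
  Longitude: degrees = first 3 digits = 179, minutes = 36.3837; 179 + 36.3837/60 = 179.6063950
  W → negative
Point 4:
  φ: degrees = first 2 digits = 31, minutes = 0.7931; 31 + 0.7931/60 = 31.0132183
  S ⇒ negate
  Longitude: degrees = first 3 digits = 10, minutes = 5.7204; 10 + 5.7204/60 = 10.0953400
  E ⇒ keep positive

1. -6.463658, -101.538796
2. -66.511037, -162.658567
3. 14.229833, -179.606395
4. -31.013218, 10.095340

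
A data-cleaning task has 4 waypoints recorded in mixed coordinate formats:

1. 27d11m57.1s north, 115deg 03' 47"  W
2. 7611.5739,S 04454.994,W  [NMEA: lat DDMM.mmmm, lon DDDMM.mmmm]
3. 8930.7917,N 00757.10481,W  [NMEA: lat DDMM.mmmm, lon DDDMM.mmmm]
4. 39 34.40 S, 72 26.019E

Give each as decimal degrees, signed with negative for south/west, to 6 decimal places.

Point 1:
  Lat: 27° + 11/60 + 57.1/3600 = 27 + 0.183333 + 0.015861 = 27.1991944
  N → positive
  λ: 3′ + 47″ = 3.78333′; 115 + 3.78333/60 = 115.0630556
  W ⇒ negate
Point 2:
  Latitude: split at 2 digits → 76° and 11.5739′; 76 + 11.5739/60 = 76.1928983
  hemisphere S, so the sign is −
  Longitude: degrees = first 3 digits = 44, minutes = 54.994; 44 + 54.994/60 = 44.9165667
  hemisphere W, so the sign is −
Point 3:
  Lat: split at 2 digits → 89° and 30.7917′; 89 + 30.7917/60 = 89.5131950
  N ⇒ keep positive
  Lon: degrees = first 3 digits = 7, minutes = 57.10481; 7 + 57.10481/60 = 7.9517468
  W → negative
Point 4:
  φ: 39 + 34.4/60 = 39.5733333
  hemisphere S, so the sign is −
  Longitude: 26.019′ = 0.433650°; total 72.4336500
  E ⇒ keep positive

1. 27.199194, -115.063056
2. -76.192898, -44.916567
3. 89.513195, -7.951747
4. -39.573333, 72.433650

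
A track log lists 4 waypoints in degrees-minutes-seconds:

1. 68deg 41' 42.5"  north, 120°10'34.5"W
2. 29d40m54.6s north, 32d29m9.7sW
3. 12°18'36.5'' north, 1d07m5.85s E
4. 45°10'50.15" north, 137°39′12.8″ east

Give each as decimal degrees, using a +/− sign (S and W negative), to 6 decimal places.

1. 68.695139, -120.176250
2. 29.681833, -32.486028
3. 12.310139, 1.118292
4. 45.180597, 137.653556

Point 1:
  Lat: 41′ + 42.5″ = 41.70833′; 68 + 41.70833/60 = 68.6951389
  N → positive
  Longitude: 10′ + 34.5″ = 10.57500′; 120 + 10.57500/60 = 120.1762500
  W ⇒ negate
Point 2:
  Lat: 29 + 40/60 + 54.6/3600 = 29.6818333
  N ⇒ keep positive
  Longitude: 32 + 29/60 + 9.7/3600 = 32.4860278
  hemisphere W, so the sign is −
Point 3:
  φ: 18′ + 36.5″ = 18.60833′; 12 + 18.60833/60 = 12.3101389
  N → positive
  Longitude: 7′ + 5.85″ = 7.09750′; 1 + 7.09750/60 = 1.1182917
  E → positive
Point 4:
  φ: 45 + 10/60 + 50.15/3600 = 45.1805972
  N → positive
  Longitude: 137 + 39/60 + 12.8/3600 = 137.6535556
  E → positive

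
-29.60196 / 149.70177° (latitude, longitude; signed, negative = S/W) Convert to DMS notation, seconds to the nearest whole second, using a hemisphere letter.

29°36′7″ S, 149°42′6″ E

Latitude is negative → S; |value| = 29.601960
Lat: whole degrees 29; 36.11760′ → 36′ and 7.06″
Lon: 0.701770° → 42.10620′; 0.10620 × 60 = 6.37″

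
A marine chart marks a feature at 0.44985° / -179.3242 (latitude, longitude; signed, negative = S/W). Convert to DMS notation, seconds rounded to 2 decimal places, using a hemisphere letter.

Lat: whole degrees 0; 26.99100′ → 26′ and 59.4600″
Longitude is negative → W; |value| = 179.324200
Lon: whole degrees 179; 19.45200′ → 19′ and 27.1200″

0°26′59.46″ N, 179°19′27.12″ W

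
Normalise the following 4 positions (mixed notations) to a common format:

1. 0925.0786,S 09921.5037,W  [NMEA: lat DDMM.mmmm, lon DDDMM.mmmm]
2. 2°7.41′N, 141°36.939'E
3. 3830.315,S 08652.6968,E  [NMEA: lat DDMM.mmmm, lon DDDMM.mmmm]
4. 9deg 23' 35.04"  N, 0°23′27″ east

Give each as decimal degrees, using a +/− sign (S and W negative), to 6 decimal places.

1. -9.417977, -99.358395
2. 2.123500, 141.615650
3. -38.505250, 86.878280
4. 9.393067, 0.390833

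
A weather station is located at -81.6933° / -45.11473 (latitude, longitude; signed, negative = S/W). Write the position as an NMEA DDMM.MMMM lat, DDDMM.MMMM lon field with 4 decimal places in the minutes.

8141.5980,S / 04506.8838,W

Latitude is negative → S; |value| = 81.693300
Latitude: 81° + 0.693300 × 60 = 81° 41.598000′
Longitude is negative → W; |value| = 45.114730
λ: minutes = (45.114730 − 45) × 60 = 6.883800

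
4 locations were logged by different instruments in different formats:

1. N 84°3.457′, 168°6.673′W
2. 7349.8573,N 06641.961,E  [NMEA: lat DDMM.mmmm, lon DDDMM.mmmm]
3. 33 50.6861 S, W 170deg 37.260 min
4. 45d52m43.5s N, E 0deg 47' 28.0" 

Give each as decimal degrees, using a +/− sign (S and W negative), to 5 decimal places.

1. 84.05762, -168.11122
2. 73.83096, 66.69935
3. -33.84477, -170.62100
4. 45.87875, 0.79111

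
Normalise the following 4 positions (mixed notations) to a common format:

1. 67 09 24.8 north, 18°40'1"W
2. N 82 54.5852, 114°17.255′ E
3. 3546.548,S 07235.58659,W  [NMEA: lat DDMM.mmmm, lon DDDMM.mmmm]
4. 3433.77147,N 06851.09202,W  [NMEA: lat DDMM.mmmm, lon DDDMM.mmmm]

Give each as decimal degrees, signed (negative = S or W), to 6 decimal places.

1. 67.156889, -18.666944
2. 82.909753, 114.287583
3. -35.775800, -72.593110
4. 34.562858, -68.851534

Point 1:
  Latitude: 67° + 9/60 + 24.8/3600 = 67 + 0.150000 + 0.006889 = 67.1568889
  N ⇒ keep positive
  Longitude: 18° + 40/60 + 1/3600 = 18 + 0.666667 + 0.000278 = 18.6669444
  W ⇒ negate
Point 2:
  Lat: 54.5852′ = 0.909753°; total 82.9097533
  N → positive
  λ: 17.255′ = 0.287583°; total 114.2875833
  E → positive
Point 3:
  φ: degrees = first 2 digits = 35, minutes = 46.548; 35 + 46.548/60 = 35.7758000
  hemisphere S, so the sign is −
  λ: degrees = first 3 digits = 72, minutes = 35.58659; 72 + 35.58659/60 = 72.5931098
  hemisphere W, so the sign is −
Point 4:
  Lat: degrees = first 2 digits = 34, minutes = 33.77147; 34 + 33.77147/60 = 34.5628578
  N → positive
  λ: degrees = first 3 digits = 68, minutes = 51.09202; 68 + 51.09202/60 = 68.8515337
  W → negative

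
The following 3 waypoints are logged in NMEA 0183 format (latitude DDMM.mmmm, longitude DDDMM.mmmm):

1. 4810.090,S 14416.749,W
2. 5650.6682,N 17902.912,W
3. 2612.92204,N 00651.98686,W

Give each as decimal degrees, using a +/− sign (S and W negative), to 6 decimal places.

Point 1:
  φ: degrees = first 2 digits = 48, minutes = 10.09; 48 + 10.09/60 = 48.1681667
  hemisphere S, so the sign is −
  Longitude: split at 3 digits → 144° and 16.749′; 144 + 16.749/60 = 144.2791500
  W → negative
Point 2:
  Lat: split at 2 digits → 56° and 50.6682′; 56 + 50.6682/60 = 56.8444700
  N ⇒ keep positive
  Lon: degrees = first 3 digits = 179, minutes = 2.912; 179 + 2.912/60 = 179.0485333
  W ⇒ negate
Point 3:
  φ: split at 2 digits → 26° and 12.92204′; 26 + 12.92204/60 = 26.2153673
  N → positive
  Longitude: degrees = first 3 digits = 6, minutes = 51.98686; 6 + 51.98686/60 = 6.8664477
  W → negative

1. -48.168167, -144.279150
2. 56.844470, -179.048533
3. 26.215367, -6.866448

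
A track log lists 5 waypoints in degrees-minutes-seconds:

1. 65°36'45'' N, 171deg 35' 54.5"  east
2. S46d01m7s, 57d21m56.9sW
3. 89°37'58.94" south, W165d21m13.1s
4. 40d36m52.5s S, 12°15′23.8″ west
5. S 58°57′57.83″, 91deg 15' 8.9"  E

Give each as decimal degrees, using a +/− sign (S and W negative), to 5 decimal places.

1. 65.61250, 171.59847
2. -46.01861, -57.36581
3. -89.63304, -165.35364
4. -40.61458, -12.25661
5. -58.96606, 91.25247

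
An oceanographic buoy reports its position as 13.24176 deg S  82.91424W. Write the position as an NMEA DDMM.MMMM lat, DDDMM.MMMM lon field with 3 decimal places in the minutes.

1314.506,S / 08254.854,W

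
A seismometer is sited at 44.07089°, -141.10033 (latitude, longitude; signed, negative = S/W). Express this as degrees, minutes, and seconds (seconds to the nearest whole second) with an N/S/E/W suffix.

Latitude: whole degrees 44; 4.25340′ → 4′ and 15.20″
Longitude is negative → W; |value| = 141.100330
λ: 0.100330° → 6.01980′; 0.01980 × 60 = 1.19″

44°04′15″ N, 141°06′1″ W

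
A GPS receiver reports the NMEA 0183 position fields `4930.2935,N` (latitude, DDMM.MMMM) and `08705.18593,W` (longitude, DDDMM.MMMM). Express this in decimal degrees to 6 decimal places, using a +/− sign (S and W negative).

49.504892, -87.086432

Latitude: split at 2 digits → 49° and 30.2935′; 49 + 30.2935/60 = 49.5048917
N → positive
λ: split at 3 digits → 087° and 5.18593′; 87 + 5.18593/60 = 87.0864322
W ⇒ negate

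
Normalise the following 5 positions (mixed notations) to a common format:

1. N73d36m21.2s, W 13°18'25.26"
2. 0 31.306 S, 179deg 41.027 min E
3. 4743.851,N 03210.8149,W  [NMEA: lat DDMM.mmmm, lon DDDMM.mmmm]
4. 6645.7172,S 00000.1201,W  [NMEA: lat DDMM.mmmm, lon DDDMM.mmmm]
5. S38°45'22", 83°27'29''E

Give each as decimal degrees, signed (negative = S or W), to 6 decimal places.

Point 1:
  φ: 73 + 36/60 + 21.2/3600 = 73.6058889
  N ⇒ keep positive
  Longitude: 13 + 18/60 + 25.26/3600 = 13.3070167
  hemisphere W, so the sign is −
Point 2:
  φ: 31.306′ = 0.521767°; total 0.5217667
  S ⇒ negate
  Lon: 179 + 41.027/60 = 179.6837833
  E ⇒ keep positive
Point 3:
  Latitude: degrees = first 2 digits = 47, minutes = 43.851; 47 + 43.851/60 = 47.7308500
  N ⇒ keep positive
  Longitude: degrees = first 3 digits = 32, minutes = 10.8149; 32 + 10.8149/60 = 32.1802483
  hemisphere W, so the sign is −
Point 4:
  Latitude: degrees = first 2 digits = 66, minutes = 45.7172; 66 + 45.7172/60 = 66.7619533
  S → negative
  Longitude: degrees = first 3 digits = 0, minutes = 0.1201; 0 + 0.1201/60 = 0.0020017
  W → negative
Point 5:
  φ: 38° + 45/60 + 22/3600 = 38 + 0.750000 + 0.006111 = 38.7561111
  hemisphere S, so the sign is −
  Lon: 27′ + 29″ = 27.48333′; 83 + 27.48333/60 = 83.4580556
  E → positive

1. 73.605889, -13.307017
2. -0.521767, 179.683783
3. 47.730850, -32.180248
4. -66.761953, -0.002002
5. -38.756111, 83.458056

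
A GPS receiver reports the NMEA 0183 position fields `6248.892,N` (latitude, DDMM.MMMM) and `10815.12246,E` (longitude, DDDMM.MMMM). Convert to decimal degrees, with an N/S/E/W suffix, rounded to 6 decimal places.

62.814867° N, 108.252041° E

Latitude: split at 2 digits → 62° and 48.892′; 62 + 48.892/60 = 62.8148667
Longitude: split at 3 digits → 108° and 15.12246′; 108 + 15.12246/60 = 108.2520410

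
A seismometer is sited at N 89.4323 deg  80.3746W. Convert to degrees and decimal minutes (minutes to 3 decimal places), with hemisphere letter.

89° 25.938′ N, 80° 22.476′ W

φ: fractional part 0.432300 → 25.93800 minutes
Lon: minutes = (80.374600 − 80) × 60 = 22.47600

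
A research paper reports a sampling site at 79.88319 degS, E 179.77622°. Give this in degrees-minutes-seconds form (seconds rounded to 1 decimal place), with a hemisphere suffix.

79°52′59.5″ S, 179°46′34.4″ E

φ: 0.883190° → 52.99140′; 0.99140 × 60 = 59.484″
Longitude: 0.776220 × 60 = 46.57320′ → 46′, remainder × 60 = 34.392″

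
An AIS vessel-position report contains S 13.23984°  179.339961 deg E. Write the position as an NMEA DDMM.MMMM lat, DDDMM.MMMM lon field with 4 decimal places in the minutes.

1314.3904,S / 17920.3977,E

φ: fractional part 0.239840 → 14.390400 minutes
Lon: fractional part 0.339961 → 20.397660 minutes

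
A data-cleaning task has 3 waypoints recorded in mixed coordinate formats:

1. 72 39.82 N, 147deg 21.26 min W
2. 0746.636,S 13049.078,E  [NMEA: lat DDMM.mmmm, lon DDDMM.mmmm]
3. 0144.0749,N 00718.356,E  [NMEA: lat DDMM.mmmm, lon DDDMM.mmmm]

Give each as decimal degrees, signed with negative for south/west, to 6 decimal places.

1. 72.663667, -147.354333
2. -7.777267, 130.817967
3. 1.734582, 7.305933

Point 1:
  Lat: 39.82′ = 0.663667°; total 72.6636667
  N ⇒ keep positive
  Lon: 147 + 21.26/60 = 147.3543333
  hemisphere W, so the sign is −
Point 2:
  Lat: degrees = first 2 digits = 7, minutes = 46.636; 7 + 46.636/60 = 7.7772667
  hemisphere S, so the sign is −
  Lon: degrees = first 3 digits = 130, minutes = 49.078; 130 + 49.078/60 = 130.8179667
  E → positive
Point 3:
  Lat: degrees = first 2 digits = 1, minutes = 44.0749; 1 + 44.0749/60 = 1.7345817
  N ⇒ keep positive
  Lon: degrees = first 3 digits = 7, minutes = 18.356; 7 + 18.356/60 = 7.3059333
  E ⇒ keep positive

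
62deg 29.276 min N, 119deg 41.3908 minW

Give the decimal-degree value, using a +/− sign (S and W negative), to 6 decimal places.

62.487933, -119.689847

φ: 62 + 29.276/60 = 62.4879333
N ⇒ keep positive
λ: 41.3908′ = 0.689847°; total 119.6898467
hemisphere W, so the sign is −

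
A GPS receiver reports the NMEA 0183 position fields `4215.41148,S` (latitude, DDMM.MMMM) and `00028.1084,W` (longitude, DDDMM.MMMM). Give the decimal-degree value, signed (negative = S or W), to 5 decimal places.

-42.25686, -0.46847

φ: degrees = first 2 digits = 42, minutes = 15.41148; 42 + 15.41148/60 = 42.256858
S → negative
λ: split at 3 digits → 000° and 28.1084′; 0 + 28.1084/60 = 0.468473
W → negative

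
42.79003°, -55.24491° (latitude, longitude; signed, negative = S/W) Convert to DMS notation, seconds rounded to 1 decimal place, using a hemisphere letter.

42°47′24.1″ N, 55°14′41.7″ W

φ: 0.790030° → 47.40180′; 0.40180 × 60 = 24.108″
Longitude is negative → W; |value| = 55.244910
Longitude: 0.244910° → 14.69460′; 0.69460 × 60 = 41.676″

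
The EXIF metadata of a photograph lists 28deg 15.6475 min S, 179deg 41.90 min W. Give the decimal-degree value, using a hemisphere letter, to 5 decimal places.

φ: 28 + 15.6475/60 = 28.260792
Longitude: 179 + 41.9/60 = 179.698333

28.26079° S, 179.69833° W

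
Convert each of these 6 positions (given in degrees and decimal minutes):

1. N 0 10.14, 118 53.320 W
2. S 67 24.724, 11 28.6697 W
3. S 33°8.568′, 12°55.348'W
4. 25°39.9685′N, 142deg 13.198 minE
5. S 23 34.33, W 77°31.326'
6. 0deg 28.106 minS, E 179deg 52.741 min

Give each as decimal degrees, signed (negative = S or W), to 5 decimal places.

1. 0.16900, -118.88867
2. -67.41207, -11.47783
3. -33.14280, -12.92247
4. 25.66614, 142.21997
5. -23.57217, -77.52210
6. -0.46843, 179.87902

Point 1:
  Latitude: 0 + 10.14/60 = 0.169000
  N → positive
  λ: 118 + 53.32/60 = 118.888667
  W → negative
Point 2:
  Latitude: 67 + 24.724/60 = 67.412067
  S → negative
  Lon: 11 + 28.6697/60 = 11.477828
  W ⇒ negate
Point 3:
  Lat: 8.568′ = 0.142800°; total 33.142800
  S ⇒ negate
  λ: 12 + 55.348/60 = 12.922467
  W ⇒ negate
Point 4:
  Latitude: 25 + 39.9685/60 = 25.666142
  N → positive
  Longitude: 142 + 13.198/60 = 142.219967
  E → positive
Point 5:
  φ: 34.33′ = 0.572167°; total 23.572167
  S → negative
  Lon: 77 + 31.326/60 = 77.522100
  W → negative
Point 6:
  Lat: 0 + 28.106/60 = 0.468433
  S ⇒ negate
  λ: 179 + 52.741/60 = 179.879017
  E → positive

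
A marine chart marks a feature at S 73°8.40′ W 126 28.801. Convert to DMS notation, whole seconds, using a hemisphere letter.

Lat: fractional minutes 0.40000 × 60 = 24.00″
λ: fractional minutes 0.80100 × 60 = 48.06″

73°08′24″ S, 126°28′48″ W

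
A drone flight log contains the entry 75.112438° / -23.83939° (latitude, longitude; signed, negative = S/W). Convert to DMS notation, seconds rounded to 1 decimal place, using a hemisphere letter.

Lat: whole degrees 75; 6.74628′ → 6′ and 44.777″
Longitude is negative → W; |value| = 23.839390
Lon: 0.839390° → 50.36340′; 0.36340 × 60 = 21.804″

75°06′44.8″ N, 23°50′21.8″ W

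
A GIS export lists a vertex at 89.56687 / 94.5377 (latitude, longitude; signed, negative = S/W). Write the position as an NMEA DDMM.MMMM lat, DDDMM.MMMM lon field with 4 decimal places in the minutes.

8934.0122,N / 09432.2620,E

φ: minutes = (89.566870 − 89) × 60 = 34.012200
Lon: 94° + 0.537700 × 60 = 94° 32.262000′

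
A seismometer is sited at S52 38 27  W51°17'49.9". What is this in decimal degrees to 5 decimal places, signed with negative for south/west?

-52.64083, -51.29719

φ: 52 + 38/60 + 27/3600 = 52.640833
S → negative
Lon: 17′ + 49.9″ = 17.83167′; 51 + 17.83167/60 = 51.297194
W ⇒ negate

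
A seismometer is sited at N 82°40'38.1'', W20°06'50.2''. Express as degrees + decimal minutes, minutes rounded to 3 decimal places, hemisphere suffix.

82° 40.635′ N, 20° 6.837′ W

Latitude: 40 + 38.1/60 = 40.63500′
Lon: seconds/60 = 0.83667; minutes = 6 + 0.83667 = 6.83667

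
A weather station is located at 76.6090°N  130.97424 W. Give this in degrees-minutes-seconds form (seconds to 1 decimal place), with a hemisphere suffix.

76°36′32.4″ N, 130°58′27.3″ W

φ: 0.609000 × 60 = 36.54000′ → 36′, remainder × 60 = 32.400″
Longitude: whole degrees 130; 58.45440′ → 58′ and 27.264″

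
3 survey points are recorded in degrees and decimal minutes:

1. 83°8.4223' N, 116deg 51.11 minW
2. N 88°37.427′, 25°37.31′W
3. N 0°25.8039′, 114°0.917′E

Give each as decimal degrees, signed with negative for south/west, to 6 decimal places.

1. 83.140372, -116.851833
2. 88.623783, -25.621833
3. 0.430065, 114.015283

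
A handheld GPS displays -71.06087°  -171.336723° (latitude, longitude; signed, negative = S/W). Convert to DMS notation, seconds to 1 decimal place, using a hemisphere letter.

71°03′39.1″ S, 171°20′12.2″ W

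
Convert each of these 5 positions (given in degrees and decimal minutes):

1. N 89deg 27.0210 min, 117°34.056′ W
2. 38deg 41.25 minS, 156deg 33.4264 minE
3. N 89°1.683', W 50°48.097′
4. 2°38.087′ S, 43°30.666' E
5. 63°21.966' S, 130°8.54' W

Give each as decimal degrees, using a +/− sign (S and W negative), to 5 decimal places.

Point 1:
  Latitude: 27.021′ = 0.450350°; total 89.450350
  N → positive
  λ: 34.056′ = 0.567600°; total 117.567600
  W ⇒ negate
Point 2:
  Lat: 41.25′ = 0.687500°; total 38.687500
  S ⇒ negate
  Lon: 33.4264′ = 0.557107°; total 156.557107
  E ⇒ keep positive
Point 3:
  φ: 89 + 1.683/60 = 89.028050
  N ⇒ keep positive
  λ: 50 + 48.097/60 = 50.801617
  W → negative
Point 4:
  φ: 38.087′ = 0.634783°; total 2.634783
  hemisphere S, so the sign is −
  Longitude: 43 + 30.666/60 = 43.511100
  E ⇒ keep positive
Point 5:
  φ: 63 + 21.966/60 = 63.366100
  S ⇒ negate
  λ: 130 + 8.54/60 = 130.142333
  W ⇒ negate

1. 89.45035, -117.56760
2. -38.68750, 156.55711
3. 89.02805, -50.80162
4. -2.63478, 43.51110
5. -63.36610, -130.14233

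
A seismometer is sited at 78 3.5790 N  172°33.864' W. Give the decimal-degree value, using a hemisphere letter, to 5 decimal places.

78.05965° N, 172.56440° W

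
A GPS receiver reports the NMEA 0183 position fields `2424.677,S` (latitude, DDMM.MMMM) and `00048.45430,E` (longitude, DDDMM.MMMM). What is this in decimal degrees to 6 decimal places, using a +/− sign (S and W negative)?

Lat: split at 2 digits → 24° and 24.677′; 24 + 24.677/60 = 24.4112833
hemisphere S, so the sign is −
Longitude: degrees = first 3 digits = 0, minutes = 48.4543; 0 + 48.4543/60 = 0.8075717
E → positive

-24.411283, 0.807572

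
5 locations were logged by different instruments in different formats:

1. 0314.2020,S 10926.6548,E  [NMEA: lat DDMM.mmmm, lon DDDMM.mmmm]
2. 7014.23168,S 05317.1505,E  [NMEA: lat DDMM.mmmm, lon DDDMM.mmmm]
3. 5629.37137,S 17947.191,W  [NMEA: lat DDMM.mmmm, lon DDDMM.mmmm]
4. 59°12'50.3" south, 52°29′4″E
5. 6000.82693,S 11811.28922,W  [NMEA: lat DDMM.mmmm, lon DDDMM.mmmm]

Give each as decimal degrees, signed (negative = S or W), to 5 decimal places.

1. -3.23670, 109.44425
2. -70.23719, 53.28584
3. -56.48952, -179.78652
4. -59.21397, 52.48444
5. -60.01378, -118.18815

Point 1:
  Lat: degrees = first 2 digits = 3, minutes = 14.202; 3 + 14.202/60 = 3.236700
  hemisphere S, so the sign is −
  Lon: degrees = first 3 digits = 109, minutes = 26.6548; 109 + 26.6548/60 = 109.444247
  E → positive
Point 2:
  φ: split at 2 digits → 70° and 14.23168′; 70 + 14.23168/60 = 70.237195
  S ⇒ negate
  Longitude: split at 3 digits → 053° and 17.1505′; 53 + 17.1505/60 = 53.285842
  E ⇒ keep positive
Point 3:
  Lat: degrees = first 2 digits = 56, minutes = 29.37137; 56 + 29.37137/60 = 56.489523
  hemisphere S, so the sign is −
  Longitude: split at 3 digits → 179° and 47.191′; 179 + 47.191/60 = 179.786517
  W → negative
Point 4:
  Lat: 59 + 12/60 + 50.3/3600 = 59.213972
  hemisphere S, so the sign is −
  Longitude: 52 + 29/60 + 4/3600 = 52.484444
  E → positive
Point 5:
  Lat: degrees = first 2 digits = 60, minutes = 0.82693; 60 + 0.82693/60 = 60.013782
  S → negative
  λ: degrees = first 3 digits = 118, minutes = 11.28922; 118 + 11.28922/60 = 118.188154
  hemisphere W, so the sign is −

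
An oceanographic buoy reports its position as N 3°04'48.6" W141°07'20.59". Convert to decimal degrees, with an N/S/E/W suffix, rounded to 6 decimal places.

3.080167° N, 141.122386° W

Latitude: 3° + 4/60 + 48.6/3600 = 3 + 0.066667 + 0.013500 = 3.0801667
λ: 141° + 7/60 + 20.59/3600 = 141 + 0.116667 + 0.005719 = 141.1223861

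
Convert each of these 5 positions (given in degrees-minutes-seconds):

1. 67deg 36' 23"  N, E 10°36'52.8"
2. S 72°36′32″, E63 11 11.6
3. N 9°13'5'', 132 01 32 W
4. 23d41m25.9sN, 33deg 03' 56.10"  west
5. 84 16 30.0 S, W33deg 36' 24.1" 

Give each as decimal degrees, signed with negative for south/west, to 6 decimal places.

1. 67.606389, 10.614667
2. -72.608889, 63.186556
3. 9.218056, -132.025556
4. 23.690528, -33.065583
5. -84.275000, -33.606694

Point 1:
  φ: 67° + 36/60 + 23/3600 = 67 + 0.600000 + 0.006389 = 67.6063889
  N ⇒ keep positive
  Longitude: 10 + 36/60 + 52.8/3600 = 10.6146667
  E → positive
Point 2:
  Latitude: 72 + 36/60 + 32/3600 = 72.6088889
  S ⇒ negate
  Longitude: 63° + 11/60 + 11.6/3600 = 63 + 0.183333 + 0.003222 = 63.1865556
  E ⇒ keep positive
Point 3:
  φ: 13′ + 5″ = 13.08333′; 9 + 13.08333/60 = 9.2180556
  N ⇒ keep positive
  Longitude: 132 + 1/60 + 32/3600 = 132.0255556
  W → negative
Point 4:
  Latitude: 23 + 41/60 + 25.9/3600 = 23.6905278
  N → positive
  λ: 33° + 3/60 + 56.1/3600 = 33 + 0.050000 + 0.015583 = 33.0655833
  hemisphere W, so the sign is −
Point 5:
  φ: 84 + 16/60 + 30/3600 = 84.2750000
  S ⇒ negate
  Lon: 33 + 36/60 + 24.1/3600 = 33.6066944
  W → negative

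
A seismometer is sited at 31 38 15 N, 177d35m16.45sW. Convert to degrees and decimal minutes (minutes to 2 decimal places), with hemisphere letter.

Lat: seconds/60 = 0.25000; minutes = 38 + 0.25000 = 38.2500
Longitude: seconds/60 = 0.27417; minutes = 35 + 0.27417 = 35.2742

31° 38.25′ N, 177° 35.27′ W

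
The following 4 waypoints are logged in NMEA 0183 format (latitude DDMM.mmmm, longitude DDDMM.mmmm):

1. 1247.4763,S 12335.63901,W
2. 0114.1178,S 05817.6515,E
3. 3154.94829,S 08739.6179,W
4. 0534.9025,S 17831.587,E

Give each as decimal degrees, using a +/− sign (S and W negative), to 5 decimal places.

1. -12.79127, -123.59398
2. -1.23530, 58.29419
3. -31.91580, -87.66030
4. -5.58171, 178.52645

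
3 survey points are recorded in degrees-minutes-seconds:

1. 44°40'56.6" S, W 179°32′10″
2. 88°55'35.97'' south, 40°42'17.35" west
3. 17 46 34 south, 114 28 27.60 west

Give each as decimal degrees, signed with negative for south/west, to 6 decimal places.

Point 1:
  Lat: 44° + 40/60 + 56.6/3600 = 44 + 0.666667 + 0.015722 = 44.6823889
  S ⇒ negate
  Lon: 179 + 32/60 + 10/3600 = 179.5361111
  hemisphere W, so the sign is −
Point 2:
  Lat: 88 + 55/60 + 35.97/3600 = 88.9266583
  S ⇒ negate
  Longitude: 40 + 42/60 + 17.35/3600 = 40.7048194
  hemisphere W, so the sign is −
Point 3:
  φ: 17 + 46/60 + 34/3600 = 17.7761111
  S → negative
  Longitude: 28′ + 27.6″ = 28.46000′; 114 + 28.46000/60 = 114.4743333
  W ⇒ negate

1. -44.682389, -179.536111
2. -88.926658, -40.704819
3. -17.776111, -114.474333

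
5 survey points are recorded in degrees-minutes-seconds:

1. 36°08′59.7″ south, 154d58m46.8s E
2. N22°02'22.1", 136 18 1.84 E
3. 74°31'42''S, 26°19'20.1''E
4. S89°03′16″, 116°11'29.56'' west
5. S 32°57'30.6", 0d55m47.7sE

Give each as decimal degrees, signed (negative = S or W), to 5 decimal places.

1. -36.14992, 154.97967
2. 22.03947, 136.30051
3. -74.52833, 26.32225
4. -89.05444, -116.19154
5. -32.95850, 0.92992

Point 1:
  φ: 8′ + 59.7″ = 8.99500′; 36 + 8.99500/60 = 36.149917
  hemisphere S, so the sign is −
  Longitude: 58′ + 46.8″ = 58.78000′; 154 + 58.78000/60 = 154.979667
  E → positive
Point 2:
  Lat: 22° + 2/60 + 22.1/3600 = 22 + 0.033333 + 0.006139 = 22.039472
  N → positive
  Longitude: 18′ + 1.84″ = 18.03067′; 136 + 18.03067/60 = 136.300511
  E → positive
Point 3:
  φ: 74 + 31/60 + 42/3600 = 74.528333
  hemisphere S, so the sign is −
  Longitude: 26° + 19/60 + 20.1/3600 = 26 + 0.316667 + 0.005583 = 26.322250
  E ⇒ keep positive
Point 4:
  Latitude: 3′ + 16″ = 3.26667′; 89 + 3.26667/60 = 89.054444
  S → negative
  Longitude: 116 + 11/60 + 29.56/3600 = 116.191544
  W ⇒ negate
Point 5:
  Lat: 57′ + 30.6″ = 57.51000′; 32 + 57.51000/60 = 32.958500
  S ⇒ negate
  Longitude: 55′ + 47.7″ = 55.79500′; 0 + 55.79500/60 = 0.929917
  E ⇒ keep positive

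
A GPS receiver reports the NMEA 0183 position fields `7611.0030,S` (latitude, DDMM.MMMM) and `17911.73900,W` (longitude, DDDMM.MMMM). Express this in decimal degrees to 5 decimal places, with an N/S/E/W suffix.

76.18338° S, 179.19565° W

Lat: degrees = first 2 digits = 76, minutes = 11.003; 76 + 11.003/60 = 76.183383
Longitude: degrees = first 3 digits = 179, minutes = 11.739; 179 + 11.739/60 = 179.195650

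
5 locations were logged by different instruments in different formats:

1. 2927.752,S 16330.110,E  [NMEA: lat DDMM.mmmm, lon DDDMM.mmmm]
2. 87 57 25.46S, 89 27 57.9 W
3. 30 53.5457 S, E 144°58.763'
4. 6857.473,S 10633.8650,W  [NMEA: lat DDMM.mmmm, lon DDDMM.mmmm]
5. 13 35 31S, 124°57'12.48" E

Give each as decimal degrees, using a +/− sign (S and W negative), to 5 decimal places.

1. -29.46253, 163.50183
2. -87.95707, -89.46608
3. -30.89243, 144.97938
4. -68.95788, -106.56442
5. -13.59194, 124.95347

Point 1:
  Latitude: degrees = first 2 digits = 29, minutes = 27.752; 29 + 27.752/60 = 29.462533
  hemisphere S, so the sign is −
  λ: split at 3 digits → 163° and 30.11′; 163 + 30.11/60 = 163.501833
  E → positive
Point 2:
  Lat: 57′ + 25.46″ = 57.42433′; 87 + 57.42433/60 = 87.957072
  S → negative
  λ: 89° + 27/60 + 57.9/3600 = 89 + 0.450000 + 0.016083 = 89.466083
  W ⇒ negate
Point 3:
  Lat: 53.5457′ = 0.892428°; total 30.892428
  S → negative
  Longitude: 58.763′ = 0.979383°; total 144.979383
  E → positive
Point 4:
  Latitude: degrees = first 2 digits = 68, minutes = 57.473; 68 + 57.473/60 = 68.957883
  S ⇒ negate
  λ: split at 3 digits → 106° and 33.865′; 106 + 33.865/60 = 106.564417
  hemisphere W, so the sign is −
Point 5:
  φ: 35′ + 31″ = 35.51667′; 13 + 35.51667/60 = 13.591944
  S → negative
  λ: 124 + 57/60 + 12.48/3600 = 124.953467
  E ⇒ keep positive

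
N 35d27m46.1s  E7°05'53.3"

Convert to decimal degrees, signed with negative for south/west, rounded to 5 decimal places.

35.46281, 7.09814

Lat: 35° + 27/60 + 46.1/3600 = 35 + 0.450000 + 0.012806 = 35.462806
N ⇒ keep positive
Longitude: 7 + 5/60 + 53.3/3600 = 7.098139
E ⇒ keep positive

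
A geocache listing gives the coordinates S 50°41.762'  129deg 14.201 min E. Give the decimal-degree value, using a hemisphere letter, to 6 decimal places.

50.696033° S, 129.236683° E

φ: 41.762′ = 0.696033°; total 50.6960333
λ: 14.201′ = 0.236683°; total 129.2366833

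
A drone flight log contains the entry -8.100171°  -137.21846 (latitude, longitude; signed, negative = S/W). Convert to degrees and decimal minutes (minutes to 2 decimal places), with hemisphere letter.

Latitude is negative → S; |value| = 8.100171
Lat: fractional part 0.100171 → 6.0103 minutes
Longitude is negative → W; |value| = 137.218460
Lon: 137° + 0.218460 × 60 = 137° 13.1076′

8° 6.01′ S, 137° 13.11′ W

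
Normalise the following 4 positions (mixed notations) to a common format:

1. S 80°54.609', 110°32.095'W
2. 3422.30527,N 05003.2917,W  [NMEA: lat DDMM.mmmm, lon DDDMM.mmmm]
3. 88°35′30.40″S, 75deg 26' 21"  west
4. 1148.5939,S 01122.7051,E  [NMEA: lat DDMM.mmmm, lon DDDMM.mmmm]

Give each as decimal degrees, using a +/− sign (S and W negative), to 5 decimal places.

1. -80.91015, -110.53492
2. 34.37175, -50.05486
3. -88.59178, -75.43917
4. -11.80990, 11.37842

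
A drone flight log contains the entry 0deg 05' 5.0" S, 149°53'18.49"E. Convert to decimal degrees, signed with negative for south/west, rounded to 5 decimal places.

-0.08472, 149.88847

φ: 0 + 5/60 + 5/3600 = 0.084722
S → negative
Longitude: 149° + 53/60 + 18.49/3600 = 149 + 0.883333 + 0.005136 = 149.888469
E → positive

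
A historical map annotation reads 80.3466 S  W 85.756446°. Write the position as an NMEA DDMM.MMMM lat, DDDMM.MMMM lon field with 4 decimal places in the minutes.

Latitude: fractional part 0.346600 → 20.796000 minutes
Longitude: 85° + 0.756446 × 60 = 85° 45.386760′

8020.7960,S / 08545.3868,W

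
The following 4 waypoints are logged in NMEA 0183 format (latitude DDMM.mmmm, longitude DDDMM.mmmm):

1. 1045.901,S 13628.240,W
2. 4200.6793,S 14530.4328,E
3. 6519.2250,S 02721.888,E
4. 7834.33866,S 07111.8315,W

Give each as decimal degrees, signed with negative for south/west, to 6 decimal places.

Point 1:
  Latitude: degrees = first 2 digits = 10, minutes = 45.901; 10 + 45.901/60 = 10.7650167
  hemisphere S, so the sign is −
  Longitude: split at 3 digits → 136° and 28.24′; 136 + 28.24/60 = 136.4706667
  W ⇒ negate
Point 2:
  Lat: split at 2 digits → 42° and 0.6793′; 42 + 0.6793/60 = 42.0113217
  hemisphere S, so the sign is −
  λ: split at 3 digits → 145° and 30.4328′; 145 + 30.4328/60 = 145.5072133
  E → positive
Point 3:
  φ: degrees = first 2 digits = 65, minutes = 19.225; 65 + 19.225/60 = 65.3204167
  S ⇒ negate
  Lon: degrees = first 3 digits = 27, minutes = 21.888; 27 + 21.888/60 = 27.3648000
  E → positive
Point 4:
  Latitude: split at 2 digits → 78° and 34.33866′; 78 + 34.33866/60 = 78.5723110
  hemisphere S, so the sign is −
  Lon: degrees = first 3 digits = 71, minutes = 11.8315; 71 + 11.8315/60 = 71.1971917
  hemisphere W, so the sign is −

1. -10.765017, -136.470667
2. -42.011322, 145.507213
3. -65.320417, 27.364800
4. -78.572311, -71.197192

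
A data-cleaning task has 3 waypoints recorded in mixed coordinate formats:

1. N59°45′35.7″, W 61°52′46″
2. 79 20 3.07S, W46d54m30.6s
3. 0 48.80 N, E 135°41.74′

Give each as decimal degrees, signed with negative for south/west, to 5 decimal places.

Point 1:
  φ: 59 + 45/60 + 35.7/3600 = 59.759917
  N ⇒ keep positive
  λ: 52′ + 46″ = 52.76667′; 61 + 52.76667/60 = 61.879444
  W ⇒ negate
Point 2:
  φ: 20′ + 3.07″ = 20.05117′; 79 + 20.05117/60 = 79.334186
  S → negative
  Longitude: 46° + 54/60 + 30.6/3600 = 46 + 0.900000 + 0.008500 = 46.908500
  W → negative
Point 3:
  Lat: 0 + 48.8/60 = 0.813333
  N → positive
  λ: 135 + 41.74/60 = 135.695667
  E → positive

1. 59.75992, -61.87944
2. -79.33419, -46.90850
3. 0.81333, 135.69567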